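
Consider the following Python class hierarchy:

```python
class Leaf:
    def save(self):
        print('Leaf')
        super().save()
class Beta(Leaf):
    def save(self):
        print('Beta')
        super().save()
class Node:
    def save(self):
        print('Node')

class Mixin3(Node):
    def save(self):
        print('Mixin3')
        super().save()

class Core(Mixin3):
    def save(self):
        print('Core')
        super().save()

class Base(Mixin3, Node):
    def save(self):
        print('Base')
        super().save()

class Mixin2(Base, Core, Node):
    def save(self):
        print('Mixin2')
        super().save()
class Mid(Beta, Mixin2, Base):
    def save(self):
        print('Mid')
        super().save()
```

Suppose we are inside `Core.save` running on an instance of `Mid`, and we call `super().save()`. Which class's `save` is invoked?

Mixin3

L[Mid] = Mid + merge(L[Beta], L[Mixin2], L[Base], [Beta Mixin2 Base])
  take Beta:  [Beta Leaf object] + [Mixin2 Base Core Mixin3 Node object] + [Base Mixin3 Node object] + [Beta Mixin2 Base]
  take Leaf:  [Leaf object] + [Mixin2 Base Core Mixin3 Node object] + [Base Mixin3 Node object] + [Mixin2 Base]
  take Mixin2:  [object] + [Mixin2 Base Core Mixin3 Node object] + [Base Mixin3 Node object] + [Mixin2 Base]
  take Base:  [object] + [Base Core Mixin3 Node object] + [Base Mixin3 Node object] + [Base]
  take Core:  [object] + [Core Mixin3 Node object] + [Mixin3 Node object]
  take Mixin3:  [object] + [Mixin3 Node object] + [Mixin3 Node object]
  take Node:  [object] + [Node object] + [Node object]
  take object:  [object] + [object] + [object]
MRO: Mid Beta Leaf Mixin2 Base Core Mixin3 Node object
super() in Core.save on a Mid instance goes to the class after Core in Mid's MRO: Mixin3.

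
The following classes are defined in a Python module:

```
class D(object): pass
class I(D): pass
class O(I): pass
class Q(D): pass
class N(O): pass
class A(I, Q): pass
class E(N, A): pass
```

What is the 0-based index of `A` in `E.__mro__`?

3

L[E] = E + merge(L[N], L[A], [N A])
  take N:  [N O I D object] + [A I Q D object] + [N A]
  take O:  [O I D object] + [A I Q D object] + [A]
  take A:  [I D object] + [A I Q D object] + [A]
  take I:  [I D object] + [I Q D object]
  take Q:  [D object] + [Q D object]
  take D:  [D object] + [D object]
  take object:  [object] + [object]
MRO: E N O A I Q D object
A sits at index 3.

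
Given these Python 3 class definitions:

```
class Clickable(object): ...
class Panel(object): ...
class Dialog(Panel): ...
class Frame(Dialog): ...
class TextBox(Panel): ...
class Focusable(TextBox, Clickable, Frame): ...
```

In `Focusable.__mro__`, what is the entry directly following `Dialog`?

L[Focusable] = Focusable + merge(L[TextBox], L[Clickable], L[Frame], [TextBox Clickable Frame])
  take TextBox:  [TextBox Panel object] + [Clickable object] + [Frame Dialog Panel object] + [TextBox Clickable Frame]
  take Clickable:  [Panel object] + [Clickable object] + [Frame Dialog Panel object] + [Clickable Frame]
  take Frame:  [Panel object] + [object] + [Frame Dialog Panel object] + [Frame]
  take Dialog:  [Panel object] + [object] + [Dialog Panel object]
  take Panel:  [Panel object] + [object] + [Panel object]
  take object:  [object] + [object] + [object]
MRO: Focusable TextBox Clickable Frame Dialog Panel object
Dialog is at position 4; next is Panel.

Panel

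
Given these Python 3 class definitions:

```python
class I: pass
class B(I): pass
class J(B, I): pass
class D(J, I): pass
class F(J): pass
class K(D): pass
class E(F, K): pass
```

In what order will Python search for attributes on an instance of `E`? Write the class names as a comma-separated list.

E, F, K, D, J, B, I, object

L[E] = E + merge(L[F], L[K], [F K])
  take F:  [F J B I object] + [K D J B I object] + [F K]
  take K:  [J B I object] + [K D J B I object] + [K]
  take D:  [J B I object] + [D J B I object]
  take J:  [J B I object] + [J B I object]
  take B:  [B I object] + [B I object]
  take I:  [I object] + [I object]
  take object:  [object] + [object]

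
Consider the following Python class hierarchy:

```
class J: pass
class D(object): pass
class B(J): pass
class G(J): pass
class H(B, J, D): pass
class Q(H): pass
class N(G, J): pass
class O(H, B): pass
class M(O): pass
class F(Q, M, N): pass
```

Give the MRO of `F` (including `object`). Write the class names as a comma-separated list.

F, Q, M, O, H, B, N, G, J, D, object

L[F] = F + merge(L[Q], L[M], L[N], [Q M N])
  take Q:  [Q H B J D object] + [M O H B J D object] + [N G J object] + [Q M N]
  take M:  [H B J D object] + [M O H B J D object] + [N G J object] + [M N]
  take O:  [H B J D object] + [O H B J D object] + [N G J object] + [N]
  take H:  [H B J D object] + [H B J D object] + [N G J object] + [N]
  take B:  [B J D object] + [B J D object] + [N G J object] + [N]
  take N:  [J D object] + [J D object] + [N G J object] + [N]
  take G:  [J D object] + [J D object] + [G J object]
  take J:  [J D object] + [J D object] + [J object]
  take D:  [D object] + [D object] + [object]
  take object:  [object] + [object] + [object]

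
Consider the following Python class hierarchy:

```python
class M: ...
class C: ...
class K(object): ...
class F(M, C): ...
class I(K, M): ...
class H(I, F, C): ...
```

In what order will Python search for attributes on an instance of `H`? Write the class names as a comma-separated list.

H, I, K, F, M, C, object

L[H] = H + merge(L[I], L[F], L[C], [I F C])
  take I:  [I K M object] + [F M C object] + [C object] + [I F C]
  take K:  [K M object] + [F M C object] + [C object] + [F C]
  take F:  [M object] + [F M C object] + [C object] + [F C]
  take M:  [M object] + [M C object] + [C object] + [C]
  take C:  [object] + [C object] + [C object] + [C]
  take object:  [object] + [object] + [object]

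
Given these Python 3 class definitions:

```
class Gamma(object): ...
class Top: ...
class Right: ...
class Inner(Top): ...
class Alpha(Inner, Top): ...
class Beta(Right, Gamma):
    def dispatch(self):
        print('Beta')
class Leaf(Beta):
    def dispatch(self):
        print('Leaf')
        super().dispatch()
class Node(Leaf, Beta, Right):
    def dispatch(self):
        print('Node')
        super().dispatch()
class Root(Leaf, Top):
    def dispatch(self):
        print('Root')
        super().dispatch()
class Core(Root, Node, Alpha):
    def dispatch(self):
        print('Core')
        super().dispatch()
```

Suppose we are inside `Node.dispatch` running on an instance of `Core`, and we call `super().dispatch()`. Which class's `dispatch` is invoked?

Leaf

L[Core] = Core + merge(L[Root], L[Node], L[Alpha], [Root Node Alpha])
  take Root:  [Root Leaf Beta Right Gamma Top object] + [Node Leaf Beta Right Gamma object] + [Alpha Inner Top object] + [Root Node Alpha]
  take Node:  [Leaf Beta Right Gamma Top object] + [Node Leaf Beta Right Gamma object] + [Alpha Inner Top object] + [Node Alpha]
  take Leaf:  [Leaf Beta Right Gamma Top object] + [Leaf Beta Right Gamma object] + [Alpha Inner Top object] + [Alpha]
  take Beta:  [Beta Right Gamma Top object] + [Beta Right Gamma object] + [Alpha Inner Top object] + [Alpha]
  take Right:  [Right Gamma Top object] + [Right Gamma object] + [Alpha Inner Top object] + [Alpha]
  take Gamma:  [Gamma Top object] + [Gamma object] + [Alpha Inner Top object] + [Alpha]
  take Alpha:  [Top object] + [object] + [Alpha Inner Top object] + [Alpha]
  take Inner:  [Top object] + [object] + [Inner Top object]
  take Top:  [Top object] + [object] + [Top object]
  take object:  [object] + [object] + [object]
MRO: Core Root Node Leaf Beta Right Gamma Alpha Inner Top object
super() in Node.dispatch on a Core instance goes to the class after Node in Core's MRO: Leaf.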